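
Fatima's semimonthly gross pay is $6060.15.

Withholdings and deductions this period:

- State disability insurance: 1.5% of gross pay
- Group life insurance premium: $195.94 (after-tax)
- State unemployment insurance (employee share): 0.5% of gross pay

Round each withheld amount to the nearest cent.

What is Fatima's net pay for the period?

$5743.01

State disability insurance: $6060.15 × 0.015 = $90.90
State unemployment insurance (employee share): $6060.15 × 0.005 = $30.30
Group life insurance premium: $195.94
Total deductions = $90.90 + $30.30 + $195.94 = $317.14
Net pay = $6060.15 − $317.14 = $5743.01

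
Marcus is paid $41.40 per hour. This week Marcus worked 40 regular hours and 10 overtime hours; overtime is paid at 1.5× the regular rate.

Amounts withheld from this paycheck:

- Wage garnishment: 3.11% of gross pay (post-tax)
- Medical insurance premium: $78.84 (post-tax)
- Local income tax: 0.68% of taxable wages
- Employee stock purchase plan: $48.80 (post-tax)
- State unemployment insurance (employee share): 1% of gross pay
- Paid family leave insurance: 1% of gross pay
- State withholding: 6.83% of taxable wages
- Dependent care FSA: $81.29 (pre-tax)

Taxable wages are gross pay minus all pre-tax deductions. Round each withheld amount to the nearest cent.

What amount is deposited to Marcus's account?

Regular pay: 40 × $41.40 = $1,656.00
Overtime pay: 10 × $41.40 × 1.5 = $621.00
Gross pay = $1,656.00 + $621.00 = $2,277.00
Dependent care FSA: $81.29
Taxable wages = $2,277.00 − $81.29 = $2,195.71
State withholding: $2,195.71 × 0.0683 = $149.97
Local income tax: $2,195.71 × 0.0068 = $14.93
Paid family leave insurance: $2,277.00 × 0.01 = $22.77
State unemployment insurance (employee share): $2,277.00 × 0.01 = $22.77
Medical insurance premium: $78.84
Wage garnishment: $2,277.00 × 0.0311 = $70.81
Employee stock purchase plan: $48.80
Total deductions = $81.29 + $149.97 + $14.93 + $22.77 + $22.77 + $78.84 + $70.81 + $48.80 = $490.18
Net pay = $2,277.00 − $490.18 = $1,786.82

$1,786.82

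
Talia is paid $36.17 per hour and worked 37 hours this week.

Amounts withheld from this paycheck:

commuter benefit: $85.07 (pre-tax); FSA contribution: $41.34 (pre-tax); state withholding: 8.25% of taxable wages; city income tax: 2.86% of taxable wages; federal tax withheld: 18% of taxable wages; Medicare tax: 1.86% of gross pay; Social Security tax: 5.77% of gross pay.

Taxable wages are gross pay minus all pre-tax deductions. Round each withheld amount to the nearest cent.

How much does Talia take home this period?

$756.99

Gross pay: 37 × $36.17 = $1,338.29
Commuter benefit: $85.07
FSA contribution: $41.34
Pre-tax total = $85.07 + $41.34 = $126.41
Taxable wages = $1,338.29 − $126.41 = $1,211.88
City income tax: $1,211.88 × 0.0286 = $34.66
State withholding: $1,211.88 × 0.0825 = $99.98
Federal tax withheld: $1,211.88 × 0.18 = $218.14
Medicare tax: $1,338.29 × 0.0186 = $24.89
Social Security tax: $1,338.29 × 0.0577 = $77.22
Total deductions = $85.07 + $41.34 + $34.66 + $99.98 + $218.14 + $24.89 + $77.22 = $581.30
Net pay = $1,338.29 − $581.30 = $756.99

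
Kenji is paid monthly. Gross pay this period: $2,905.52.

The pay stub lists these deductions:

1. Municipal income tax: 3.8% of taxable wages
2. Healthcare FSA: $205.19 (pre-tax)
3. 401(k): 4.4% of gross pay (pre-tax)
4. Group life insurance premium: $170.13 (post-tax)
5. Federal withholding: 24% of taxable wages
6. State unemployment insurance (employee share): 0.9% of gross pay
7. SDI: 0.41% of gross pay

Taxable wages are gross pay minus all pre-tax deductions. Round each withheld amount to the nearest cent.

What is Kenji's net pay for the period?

$1,649.15

Healthcare FSA: $205.19
401(k): $2,905.52 × 0.044 = $127.84
Pre-tax total = $205.19 + $127.84 = $333.03
Taxable wages = $2,905.52 − $333.03 = $2,572.49
Federal withholding: $2,572.49 × 0.24 = $617.40
Municipal income tax: $2,572.49 × 0.038 = $97.75
SDI: $2,905.52 × 0.0041 = $11.91
State unemployment insurance (employee share): $2,905.52 × 0.009 = $26.15
Group life insurance premium: $170.13
Total deductions = $205.19 + $127.84 + $617.40 + $97.75 + $11.91 + $26.15 + $170.13 = $1,256.37
Net pay = $2,905.52 − $1,256.37 = $1,649.15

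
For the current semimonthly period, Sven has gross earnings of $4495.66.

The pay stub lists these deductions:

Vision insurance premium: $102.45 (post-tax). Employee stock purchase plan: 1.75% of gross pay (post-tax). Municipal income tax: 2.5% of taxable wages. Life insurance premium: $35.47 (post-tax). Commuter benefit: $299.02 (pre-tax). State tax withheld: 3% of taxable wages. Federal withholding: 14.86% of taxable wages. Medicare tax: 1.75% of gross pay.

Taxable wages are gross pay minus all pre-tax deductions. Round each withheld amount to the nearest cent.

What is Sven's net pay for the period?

Commuter benefit: $299.02
Taxable wages = $4495.66 − $299.02 = $4196.64
State tax withheld: $4196.64 × 0.03 = $125.90
Federal withholding: $4196.64 × 0.1486 = $623.62
Municipal income tax: $4196.64 × 0.025 = $104.92
Medicare tax: $4495.66 × 0.0175 = $78.67
Vision insurance premium: $102.45
Employee stock purchase plan: $4495.66 × 0.0175 = $78.67
Life insurance premium: $35.47
Total deductions = $299.02 + $125.90 + $623.62 + $104.92 + $78.67 + $102.45 + $78.67 + $35.47 = $1448.72
Net pay = $4495.66 − $1448.72 = $3046.94

$3046.94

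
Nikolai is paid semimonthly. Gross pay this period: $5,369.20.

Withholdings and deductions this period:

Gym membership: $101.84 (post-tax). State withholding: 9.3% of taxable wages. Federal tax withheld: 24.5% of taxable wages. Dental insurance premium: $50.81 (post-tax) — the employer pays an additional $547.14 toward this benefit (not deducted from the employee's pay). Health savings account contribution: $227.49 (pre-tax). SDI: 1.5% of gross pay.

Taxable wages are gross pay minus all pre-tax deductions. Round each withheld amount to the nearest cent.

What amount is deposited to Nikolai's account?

Health savings account contribution: $227.49
Taxable wages = $5,369.20 − $227.49 = $5,141.71
State withholding: $5,141.71 × 0.093 = $478.18
Federal tax withheld: $5,141.71 × 0.245 = $1,259.72
SDI: $5,369.20 × 0.015 = $80.54
Gym membership: $101.84
Dental insurance premium: $50.81
(Employer's $547.14 toward dental insurance premium is not withheld from the employee.)
Total deductions = $227.49 + $478.18 + $1,259.72 + $80.54 + $101.84 + $50.81 = $2,198.58
Net pay = $5,369.20 − $2,198.58 = $3,170.62

$3,170.62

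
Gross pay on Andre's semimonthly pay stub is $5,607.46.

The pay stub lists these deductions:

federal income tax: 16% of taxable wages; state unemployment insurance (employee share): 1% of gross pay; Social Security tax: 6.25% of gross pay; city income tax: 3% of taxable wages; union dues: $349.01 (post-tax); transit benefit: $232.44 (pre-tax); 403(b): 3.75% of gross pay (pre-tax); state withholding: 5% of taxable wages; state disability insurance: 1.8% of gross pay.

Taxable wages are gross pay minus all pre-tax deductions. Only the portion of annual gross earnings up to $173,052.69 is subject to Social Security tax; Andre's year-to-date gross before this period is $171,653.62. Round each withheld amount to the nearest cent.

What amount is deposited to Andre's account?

$3,331.75

403(b): $5,607.46 × 0.0375 = $210.28
Transit benefit: $232.44
Pre-tax total = $210.28 + $232.44 = $442.72
Taxable wages = $5,607.46 − $442.72 = $5,164.74
Federal income tax: $5,164.74 × 0.16 = $826.36
State withholding: $5,164.74 × 0.05 = $258.24
City income tax: $5,164.74 × 0.03 = $154.94
Social Security tax: only $173,052.69 − $171,653.62 = $1,399.07 of this check is subject → $1,399.07 × 0.0625 = $87.44
State disability insurance: $5,607.46 × 0.018 = $100.93
State unemployment insurance (employee share): $5,607.46 × 0.01 = $56.07
Union dues: $349.01
Total deductions = $210.28 + $232.44 + $826.36 + $258.24 + $154.94 + $87.44 + $100.93 + $56.07 + $349.01 = $2,275.71
Net pay = $5,607.46 − $2,275.71 = $3,331.75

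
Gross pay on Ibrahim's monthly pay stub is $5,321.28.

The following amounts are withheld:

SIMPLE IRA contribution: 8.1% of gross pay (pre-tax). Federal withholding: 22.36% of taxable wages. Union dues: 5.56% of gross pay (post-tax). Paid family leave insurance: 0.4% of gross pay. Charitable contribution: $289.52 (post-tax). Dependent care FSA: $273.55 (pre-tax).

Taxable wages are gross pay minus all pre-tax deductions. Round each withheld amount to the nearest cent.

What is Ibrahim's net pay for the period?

SIMPLE IRA contribution: $5,321.28 × 0.081 = $431.02
Dependent care FSA: $273.55
Pre-tax total = $431.02 + $273.55 = $704.57
Taxable wages = $5,321.28 − $704.57 = $4,616.71
Federal withholding: $4,616.71 × 0.2236 = $1,032.30
Paid family leave insurance: $5,321.28 × 0.004 = $21.29
Union dues: $5,321.28 × 0.0556 = $295.86
Charitable contribution: $289.52
Total deductions = $431.02 + $273.55 + $1,032.30 + $21.29 + $295.86 + $289.52 = $2,343.54
Net pay = $5,321.28 − $2,343.54 = $2,977.74

$2,977.74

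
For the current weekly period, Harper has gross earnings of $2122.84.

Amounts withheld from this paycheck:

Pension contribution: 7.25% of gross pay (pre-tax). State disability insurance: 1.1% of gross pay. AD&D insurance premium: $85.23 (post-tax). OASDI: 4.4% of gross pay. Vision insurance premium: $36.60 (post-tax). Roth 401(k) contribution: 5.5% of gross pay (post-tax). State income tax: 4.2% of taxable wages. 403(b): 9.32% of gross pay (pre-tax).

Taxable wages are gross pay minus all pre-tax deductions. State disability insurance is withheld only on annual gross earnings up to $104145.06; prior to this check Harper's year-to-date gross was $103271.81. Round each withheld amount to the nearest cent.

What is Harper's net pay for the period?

$1355.09

Pension contribution: $2122.84 × 0.0725 = $153.91
403(b): $2122.84 × 0.0932 = $197.85
Pre-tax total = $153.91 + $197.85 = $351.76
Taxable wages = $2122.84 − $351.76 = $1771.08
State income tax: $1771.08 × 0.042 = $74.39
State disability insurance: only $104145.06 − $103271.81 = $873.25 of this check is subject → $873.25 × 0.011 = $9.61
OASDI: $2122.84 × 0.044 = $93.40
Vision insurance premium: $36.60
AD&D insurance premium: $85.23
Roth 401(k) contribution: $2122.84 × 0.055 = $116.76
Total deductions = $153.91 + $197.85 + $74.39 + $9.61 + $93.40 + $36.60 + $85.23 + $116.76 = $767.75
Net pay = $2122.84 − $767.75 = $1355.09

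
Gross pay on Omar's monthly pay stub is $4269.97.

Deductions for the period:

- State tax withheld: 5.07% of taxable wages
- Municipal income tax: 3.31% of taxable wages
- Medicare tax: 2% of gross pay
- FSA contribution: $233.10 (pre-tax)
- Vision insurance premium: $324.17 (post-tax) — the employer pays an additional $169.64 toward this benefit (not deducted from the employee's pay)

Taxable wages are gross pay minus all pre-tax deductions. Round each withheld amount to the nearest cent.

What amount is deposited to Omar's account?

FSA contribution: $233.10
Taxable wages = $4269.97 − $233.10 = $4036.87
State tax withheld: $4036.87 × 0.0507 = $204.67
Municipal income tax: $4036.87 × 0.0331 = $133.62
Medicare tax: $4269.97 × 0.02 = $85.40
Vision insurance premium: $324.17
(Employer's $169.64 toward vision insurance premium is not withheld from the employee.)
Total deductions = $233.10 + $204.67 + $133.62 + $85.40 + $324.17 = $980.96
Net pay = $4269.97 − $980.96 = $3289.01

$3289.01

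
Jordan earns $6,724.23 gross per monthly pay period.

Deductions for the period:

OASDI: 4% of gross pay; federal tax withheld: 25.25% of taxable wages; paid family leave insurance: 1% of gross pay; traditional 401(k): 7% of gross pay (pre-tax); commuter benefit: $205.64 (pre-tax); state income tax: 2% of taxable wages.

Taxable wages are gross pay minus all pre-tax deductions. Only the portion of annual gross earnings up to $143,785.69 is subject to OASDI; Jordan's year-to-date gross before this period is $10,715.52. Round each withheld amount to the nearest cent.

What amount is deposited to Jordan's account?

Traditional 401(k): $6,724.23 × 0.07 = $470.70
Commuter benefit: $205.64
Pre-tax total = $470.70 + $205.64 = $676.34
Taxable wages = $6,724.23 − $676.34 = $6,047.89
State income tax: $6,047.89 × 0.02 = $120.96
Federal tax withheld: $6,047.89 × 0.2525 = $1,527.09
Paid family leave insurance: $6,724.23 × 0.01 = $67.24
OASDI: cap not yet reached, full $6,724.23 is subject → $6,724.23 × 0.04 = $268.97
Total deductions = $470.70 + $205.64 + $120.96 + $1,527.09 + $67.24 + $268.97 = $2,660.60
Net pay = $6,724.23 − $2,660.60 = $4,063.63

$4,063.63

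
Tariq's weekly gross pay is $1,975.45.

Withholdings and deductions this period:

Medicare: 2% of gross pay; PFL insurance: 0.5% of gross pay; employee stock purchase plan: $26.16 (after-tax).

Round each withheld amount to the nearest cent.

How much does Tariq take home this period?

$1,899.90

PFL insurance: $1,975.45 × 0.005 = $9.88
Medicare: $1,975.45 × 0.02 = $39.51
Employee stock purchase plan: $26.16
Total deductions = $9.88 + $39.51 + $26.16 = $75.55
Net pay = $1,975.45 − $75.55 = $1,899.90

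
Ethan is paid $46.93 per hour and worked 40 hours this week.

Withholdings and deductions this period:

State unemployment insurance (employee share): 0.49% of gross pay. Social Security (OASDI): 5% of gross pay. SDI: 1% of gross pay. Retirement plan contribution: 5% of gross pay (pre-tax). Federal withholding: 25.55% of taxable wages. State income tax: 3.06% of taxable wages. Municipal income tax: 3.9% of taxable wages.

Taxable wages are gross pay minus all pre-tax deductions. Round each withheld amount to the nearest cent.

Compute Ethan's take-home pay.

Gross pay: 40 × $46.93 = $1,877.20
Retirement plan contribution: $1,877.20 × 0.05 = $93.86
Taxable wages = $1,877.20 − $93.86 = $1,783.34
State income tax: $1,783.34 × 0.0306 = $54.57
Federal withholding: $1,783.34 × 0.2555 = $455.64
Municipal income tax: $1,783.34 × 0.039 = $69.55
State unemployment insurance (employee share): $1,877.20 × 0.0049 = $9.20
SDI: $1,877.20 × 0.01 = $18.77
Social Security (OASDI): $1,877.20 × 0.05 = $93.86
Total deductions = $93.86 + $54.57 + $455.64 + $69.55 + $9.20 + $18.77 + $93.86 = $795.45
Net pay = $1,877.20 − $795.45 = $1,081.75

$1,081.75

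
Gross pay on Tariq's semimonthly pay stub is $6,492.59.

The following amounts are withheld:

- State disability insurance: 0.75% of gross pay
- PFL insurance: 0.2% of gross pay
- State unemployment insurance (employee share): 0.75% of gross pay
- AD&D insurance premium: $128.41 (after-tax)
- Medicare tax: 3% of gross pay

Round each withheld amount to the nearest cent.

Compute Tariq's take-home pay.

$6,059.03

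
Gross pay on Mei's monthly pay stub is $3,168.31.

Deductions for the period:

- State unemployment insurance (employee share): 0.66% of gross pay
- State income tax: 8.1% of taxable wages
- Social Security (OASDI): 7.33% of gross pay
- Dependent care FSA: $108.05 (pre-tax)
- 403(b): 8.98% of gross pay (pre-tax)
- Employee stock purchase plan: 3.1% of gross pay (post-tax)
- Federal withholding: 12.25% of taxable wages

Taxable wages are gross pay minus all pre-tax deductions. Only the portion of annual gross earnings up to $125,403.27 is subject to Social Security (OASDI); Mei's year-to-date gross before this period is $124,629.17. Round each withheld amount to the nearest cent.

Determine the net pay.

$2,035.01

403(b): $3,168.31 × 0.0898 = $284.51
Dependent care FSA: $108.05
Pre-tax total = $284.51 + $108.05 = $392.56
Taxable wages = $3,168.31 − $392.56 = $2,775.75
Federal withholding: $2,775.75 × 0.1225 = $340.03
State income tax: $2,775.75 × 0.081 = $224.84
Social Security (OASDI): only $125,403.27 − $124,629.17 = $774.10 of this check is subject → $774.10 × 0.0733 = $56.74
State unemployment insurance (employee share): $3,168.31 × 0.0066 = $20.91
Employee stock purchase plan: $3,168.31 × 0.031 = $98.22
Total deductions = $284.51 + $108.05 + $340.03 + $224.84 + $56.74 + $20.91 + $98.22 = $1,133.30
Net pay = $3,168.31 − $1,133.30 = $2,035.01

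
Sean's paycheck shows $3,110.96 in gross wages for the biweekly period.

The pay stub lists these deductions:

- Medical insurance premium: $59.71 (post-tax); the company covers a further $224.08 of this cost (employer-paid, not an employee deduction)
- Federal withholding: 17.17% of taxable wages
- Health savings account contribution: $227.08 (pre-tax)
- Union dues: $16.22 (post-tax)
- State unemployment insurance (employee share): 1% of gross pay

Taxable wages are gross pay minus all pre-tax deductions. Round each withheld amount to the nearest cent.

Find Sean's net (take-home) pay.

$2,281.68

Health savings account contribution: $227.08
Taxable wages = $3,110.96 − $227.08 = $2,883.88
Federal withholding: $2,883.88 × 0.1717 = $495.16
State unemployment insurance (employee share): $3,110.96 × 0.01 = $31.11
Union dues: $16.22
Medical insurance premium: $59.71
(Employer's $224.08 toward medical insurance premium is not withheld from the employee.)
Total deductions = $227.08 + $495.16 + $31.11 + $16.22 + $59.71 = $829.28
Net pay = $3,110.96 − $829.28 = $2,281.68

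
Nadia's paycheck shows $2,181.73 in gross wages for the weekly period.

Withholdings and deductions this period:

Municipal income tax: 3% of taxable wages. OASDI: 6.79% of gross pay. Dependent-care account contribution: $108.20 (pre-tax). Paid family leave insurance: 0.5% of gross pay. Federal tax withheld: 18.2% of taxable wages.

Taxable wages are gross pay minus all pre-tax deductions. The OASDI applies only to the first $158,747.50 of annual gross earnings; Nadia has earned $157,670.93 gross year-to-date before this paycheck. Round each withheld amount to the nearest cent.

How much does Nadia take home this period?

Dependent-care account contribution: $108.20
Taxable wages = $2,181.73 − $108.20 = $2,073.53
Federal tax withheld: $2,073.53 × 0.182 = $377.38
Municipal income tax: $2,073.53 × 0.03 = $62.21
OASDI: only $158,747.50 − $157,670.93 = $1,076.57 of this check is subject → $1,076.57 × 0.0679 = $73.10
Paid family leave insurance: $2,181.73 × 0.005 = $10.91
Total deductions = $108.20 + $377.38 + $62.21 + $73.10 + $10.91 = $631.80
Net pay = $2,181.73 − $631.80 = $1,549.93

$1,549.93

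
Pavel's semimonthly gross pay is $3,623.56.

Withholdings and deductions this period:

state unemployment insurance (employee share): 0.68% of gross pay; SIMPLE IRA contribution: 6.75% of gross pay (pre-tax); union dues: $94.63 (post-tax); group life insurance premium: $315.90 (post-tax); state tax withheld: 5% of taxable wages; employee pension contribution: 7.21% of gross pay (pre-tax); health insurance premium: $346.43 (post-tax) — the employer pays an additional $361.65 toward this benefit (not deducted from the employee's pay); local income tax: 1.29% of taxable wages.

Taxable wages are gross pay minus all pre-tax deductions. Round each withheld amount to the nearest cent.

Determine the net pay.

$2,140.00

Employee pension contribution: $3,623.56 × 0.0721 = $261.26
SIMPLE IRA contribution: $3,623.56 × 0.0675 = $244.59
Pre-tax total = $261.26 + $244.59 = $505.85
Taxable wages = $3,623.56 − $505.85 = $3,117.71
Local income tax: $3,117.71 × 0.0129 = $40.22
State tax withheld: $3,117.71 × 0.05 = $155.89
State unemployment insurance (employee share): $3,623.56 × 0.0068 = $24.64
Union dues: $94.63
Health insurance premium: $346.43
Group life insurance premium: $315.90
(Employer's $361.65 toward health insurance premium is not withheld from the employee.)
Total deductions = $261.26 + $244.59 + $40.22 + $155.89 + $24.64 + $94.63 + $346.43 + $315.90 = $1,483.56
Net pay = $3,623.56 − $1,483.56 = $2,140.00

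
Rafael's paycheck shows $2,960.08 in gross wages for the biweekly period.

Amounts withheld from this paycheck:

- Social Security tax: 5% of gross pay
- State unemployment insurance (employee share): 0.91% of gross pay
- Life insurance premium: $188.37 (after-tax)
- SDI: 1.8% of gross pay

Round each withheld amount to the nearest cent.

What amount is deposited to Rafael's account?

State unemployment insurance (employee share): $2,960.08 × 0.0091 = $26.94
Social Security tax: $2,960.08 × 0.05 = $148.00
SDI: $2,960.08 × 0.018 = $53.28
Life insurance premium: $188.37
Total deductions = $26.94 + $148.00 + $53.28 + $188.37 = $416.59
Net pay = $2,960.08 − $416.59 = $2,543.49

$2,543.49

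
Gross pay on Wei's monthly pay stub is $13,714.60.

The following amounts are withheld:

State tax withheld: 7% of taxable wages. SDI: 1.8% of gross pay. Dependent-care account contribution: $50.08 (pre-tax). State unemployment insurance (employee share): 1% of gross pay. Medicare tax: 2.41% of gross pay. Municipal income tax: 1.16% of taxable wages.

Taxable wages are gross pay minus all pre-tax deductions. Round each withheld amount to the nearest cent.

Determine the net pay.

$11,834.96

Dependent-care account contribution: $50.08
Taxable wages = $13,714.60 − $50.08 = $13,664.52
State tax withheld: $13,664.52 × 0.07 = $956.52
Municipal income tax: $13,664.52 × 0.0116 = $158.51
Medicare tax: $13,714.60 × 0.0241 = $330.52
SDI: $13,714.60 × 0.018 = $246.86
State unemployment insurance (employee share): $13,714.60 × 0.01 = $137.15
Total deductions = $50.08 + $956.52 + $158.51 + $330.52 + $246.86 + $137.15 = $1,879.64
Net pay = $13,714.60 − $1,879.64 = $11,834.96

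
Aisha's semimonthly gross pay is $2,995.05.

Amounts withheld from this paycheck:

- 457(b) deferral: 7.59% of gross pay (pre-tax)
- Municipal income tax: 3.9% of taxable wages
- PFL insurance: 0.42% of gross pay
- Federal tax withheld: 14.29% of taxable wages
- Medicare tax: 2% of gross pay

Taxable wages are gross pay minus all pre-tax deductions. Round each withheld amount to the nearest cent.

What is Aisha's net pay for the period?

457(b) deferral: $2,995.05 × 0.0759 = $227.32
Taxable wages = $2,995.05 − $227.32 = $2,767.73
Municipal income tax: $2,767.73 × 0.039 = $107.94
Federal tax withheld: $2,767.73 × 0.1429 = $395.51
Medicare tax: $2,995.05 × 0.02 = $59.90
PFL insurance: $2,995.05 × 0.0042 = $12.58
Total deductions = $227.32 + $107.94 + $395.51 + $59.90 + $12.58 = $803.25
Net pay = $2,995.05 − $803.25 = $2,191.80

$2,191.80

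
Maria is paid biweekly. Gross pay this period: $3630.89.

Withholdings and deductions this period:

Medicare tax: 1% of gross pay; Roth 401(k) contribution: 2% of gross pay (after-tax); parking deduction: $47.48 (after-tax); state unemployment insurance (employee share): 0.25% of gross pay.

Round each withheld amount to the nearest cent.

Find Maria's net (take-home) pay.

$3465.40

State unemployment insurance (employee share): $3630.89 × 0.0025 = $9.08
Medicare tax: $3630.89 × 0.01 = $36.31
Roth 401(k) contribution: $3630.89 × 0.02 = $72.62
Parking deduction: $47.48
Total deductions = $9.08 + $36.31 + $72.62 + $47.48 = $165.49
Net pay = $3630.89 − $165.49 = $3465.40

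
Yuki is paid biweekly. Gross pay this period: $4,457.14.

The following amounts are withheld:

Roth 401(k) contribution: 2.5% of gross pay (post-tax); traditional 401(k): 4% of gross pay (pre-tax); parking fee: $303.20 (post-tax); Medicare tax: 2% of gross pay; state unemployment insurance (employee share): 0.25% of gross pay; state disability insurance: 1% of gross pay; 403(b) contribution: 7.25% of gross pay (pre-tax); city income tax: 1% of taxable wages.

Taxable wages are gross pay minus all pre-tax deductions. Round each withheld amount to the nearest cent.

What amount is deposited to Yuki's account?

Traditional 401(k): $4,457.14 × 0.04 = $178.29
403(b) contribution: $4,457.14 × 0.0725 = $323.14
Pre-tax total = $178.29 + $323.14 = $501.43
Taxable wages = $4,457.14 − $501.43 = $3,955.71
City income tax: $3,955.71 × 0.01 = $39.56
State unemployment insurance (employee share): $4,457.14 × 0.0025 = $11.14
State disability insurance: $4,457.14 × 0.01 = $44.57
Medicare tax: $4,457.14 × 0.02 = $89.14
Roth 401(k) contribution: $4,457.14 × 0.025 = $111.43
Parking fee: $303.20
Total deductions = $178.29 + $323.14 + $39.56 + $11.14 + $44.57 + $89.14 + $111.43 + $303.20 = $1,100.47
Net pay = $4,457.14 − $1,100.47 = $3,356.67

$3,356.67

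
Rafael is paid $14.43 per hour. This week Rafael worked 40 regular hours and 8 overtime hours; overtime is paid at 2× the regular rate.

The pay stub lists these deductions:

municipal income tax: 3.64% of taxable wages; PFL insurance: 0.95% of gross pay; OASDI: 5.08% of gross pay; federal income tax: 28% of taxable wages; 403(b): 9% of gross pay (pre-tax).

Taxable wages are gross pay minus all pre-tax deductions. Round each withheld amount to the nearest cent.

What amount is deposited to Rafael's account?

$453.95

Regular pay: 40 × $14.43 = $577.20
Overtime pay: 8 × $14.43 × 2 = $230.88
Gross pay = $577.20 + $230.88 = $808.08
403(b): $808.08 × 0.09 = $72.73
Taxable wages = $808.08 − $72.73 = $735.35
Federal income tax: $735.35 × 0.28 = $205.90
Municipal income tax: $735.35 × 0.0364 = $26.77
OASDI: $808.08 × 0.0508 = $41.05
PFL insurance: $808.08 × 0.0095 = $7.68
Total deductions = $72.73 + $205.90 + $26.77 + $41.05 + $7.68 = $354.13
Net pay = $808.08 − $354.13 = $453.95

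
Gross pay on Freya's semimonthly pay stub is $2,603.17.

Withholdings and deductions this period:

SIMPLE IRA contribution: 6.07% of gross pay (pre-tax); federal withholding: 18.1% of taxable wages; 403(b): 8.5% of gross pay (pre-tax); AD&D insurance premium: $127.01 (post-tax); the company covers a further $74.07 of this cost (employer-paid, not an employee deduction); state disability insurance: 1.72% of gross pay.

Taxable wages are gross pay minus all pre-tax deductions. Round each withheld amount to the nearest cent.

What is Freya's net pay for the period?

$1,649.59

403(b): $2,603.17 × 0.085 = $221.27
SIMPLE IRA contribution: $2,603.17 × 0.0607 = $158.01
Pre-tax total = $221.27 + $158.01 = $379.28
Taxable wages = $2,603.17 − $379.28 = $2,223.89
Federal withholding: $2,223.89 × 0.181 = $402.52
State disability insurance: $2,603.17 × 0.0172 = $44.77
AD&D insurance premium: $127.01
(Employer's $74.07 toward AD&D insurance premium is not withheld from the employee.)
Total deductions = $221.27 + $158.01 + $402.52 + $44.77 + $127.01 = $953.58
Net pay = $2,603.17 − $953.58 = $1,649.59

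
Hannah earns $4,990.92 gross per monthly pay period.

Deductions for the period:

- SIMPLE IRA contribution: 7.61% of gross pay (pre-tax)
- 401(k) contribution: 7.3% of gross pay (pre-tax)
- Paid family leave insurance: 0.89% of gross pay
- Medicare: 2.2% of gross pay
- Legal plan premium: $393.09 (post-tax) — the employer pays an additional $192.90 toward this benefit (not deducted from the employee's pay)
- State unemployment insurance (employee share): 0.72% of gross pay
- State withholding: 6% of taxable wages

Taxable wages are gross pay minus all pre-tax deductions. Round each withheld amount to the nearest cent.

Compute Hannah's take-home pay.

SIMPLE IRA contribution: $4,990.92 × 0.0761 = $379.81
401(k) contribution: $4,990.92 × 0.073 = $364.34
Pre-tax total = $379.81 + $364.34 = $744.15
Taxable wages = $4,990.92 − $744.15 = $4,246.77
State withholding: $4,246.77 × 0.06 = $254.81
Medicare: $4,990.92 × 0.022 = $109.80
Paid family leave insurance: $4,990.92 × 0.0089 = $44.42
State unemployment insurance (employee share): $4,990.92 × 0.0072 = $35.93
Legal plan premium: $393.09
(Employer's $192.90 toward legal plan premium is not withheld from the employee.)
Total deductions = $379.81 + $364.34 + $254.81 + $109.80 + $44.42 + $35.93 + $393.09 = $1,582.20
Net pay = $4,990.92 − $1,582.20 = $3,408.72

$3,408.72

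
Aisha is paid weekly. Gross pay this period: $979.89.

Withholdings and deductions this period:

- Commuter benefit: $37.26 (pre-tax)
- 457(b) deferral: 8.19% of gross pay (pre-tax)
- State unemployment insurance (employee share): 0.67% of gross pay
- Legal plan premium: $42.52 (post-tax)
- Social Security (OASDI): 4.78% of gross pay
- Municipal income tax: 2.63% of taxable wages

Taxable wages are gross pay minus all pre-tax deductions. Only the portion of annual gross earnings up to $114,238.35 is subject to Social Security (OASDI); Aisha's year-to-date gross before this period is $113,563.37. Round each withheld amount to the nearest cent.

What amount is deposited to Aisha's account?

457(b) deferral: $979.89 × 0.0819 = $80.25
Commuter benefit: $37.26
Pre-tax total = $80.25 + $37.26 = $117.51
Taxable wages = $979.89 − $117.51 = $862.38
Municipal income tax: $862.38 × 0.0263 = $22.68
State unemployment insurance (employee share): $979.89 × 0.0067 = $6.57
Social Security (OASDI): only $114,238.35 − $113,563.37 = $674.98 of this check is subject → $674.98 × 0.0478 = $32.26
Legal plan premium: $42.52
Total deductions = $80.25 + $37.26 + $22.68 + $6.57 + $32.26 + $42.52 = $221.54
Net pay = $979.89 − $221.54 = $758.35

$758.35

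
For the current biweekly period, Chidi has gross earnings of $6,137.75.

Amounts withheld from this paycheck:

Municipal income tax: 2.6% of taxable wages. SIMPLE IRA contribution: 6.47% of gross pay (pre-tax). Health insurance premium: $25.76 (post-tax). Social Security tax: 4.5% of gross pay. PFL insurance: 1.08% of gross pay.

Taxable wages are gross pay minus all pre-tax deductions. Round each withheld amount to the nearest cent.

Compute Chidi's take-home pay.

SIMPLE IRA contribution: $6,137.75 × 0.0647 = $397.11
Taxable wages = $6,137.75 − $397.11 = $5,740.64
Municipal income tax: $5,740.64 × 0.026 = $149.26
PFL insurance: $6,137.75 × 0.0108 = $66.29
Social Security tax: $6,137.75 × 0.045 = $276.20
Health insurance premium: $25.76
Total deductions = $397.11 + $149.26 + $66.29 + $276.20 + $25.76 = $914.62
Net pay = $6,137.75 − $914.62 = $5,223.13

$5,223.13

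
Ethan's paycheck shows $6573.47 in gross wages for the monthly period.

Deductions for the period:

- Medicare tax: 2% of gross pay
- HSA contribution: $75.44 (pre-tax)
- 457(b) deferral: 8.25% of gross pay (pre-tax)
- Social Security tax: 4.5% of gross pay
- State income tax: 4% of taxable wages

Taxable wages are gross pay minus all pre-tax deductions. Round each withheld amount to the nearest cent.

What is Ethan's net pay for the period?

HSA contribution: $75.44
457(b) deferral: $6573.47 × 0.0825 = $542.31
Pre-tax total = $75.44 + $542.31 = $617.75
Taxable wages = $6573.47 − $617.75 = $5955.72
State income tax: $5955.72 × 0.04 = $238.23
Medicare tax: $6573.47 × 0.02 = $131.47
Social Security tax: $6573.47 × 0.045 = $295.81
Total deductions = $75.44 + $542.31 + $238.23 + $131.47 + $295.81 = $1283.26
Net pay = $6573.47 − $1283.26 = $5290.21

$5290.21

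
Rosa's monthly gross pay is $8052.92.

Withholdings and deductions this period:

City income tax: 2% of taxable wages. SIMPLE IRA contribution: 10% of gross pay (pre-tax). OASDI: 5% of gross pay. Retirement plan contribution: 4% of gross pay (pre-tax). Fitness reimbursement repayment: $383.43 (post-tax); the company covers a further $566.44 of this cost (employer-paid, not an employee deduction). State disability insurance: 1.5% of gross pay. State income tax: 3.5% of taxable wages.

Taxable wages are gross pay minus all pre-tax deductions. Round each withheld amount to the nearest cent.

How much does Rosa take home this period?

$5637.74

Retirement plan contribution: $8052.92 × 0.04 = $322.12
SIMPLE IRA contribution: $8052.92 × 0.1 = $805.29
Pre-tax total = $322.12 + $805.29 = $1127.41
Taxable wages = $8052.92 − $1127.41 = $6925.51
City income tax: $6925.51 × 0.02 = $138.51
State income tax: $6925.51 × 0.035 = $242.39
State disability insurance: $8052.92 × 0.015 = $120.79
OASDI: $8052.92 × 0.05 = $402.65
Fitness reimbursement repayment: $383.43
(Employer's $566.44 toward fitness reimbursement repayment is not withheld from the employee.)
Total deductions = $322.12 + $805.29 + $138.51 + $242.39 + $120.79 + $402.65 + $383.43 = $2415.18
Net pay = $8052.92 − $2415.18 = $5637.74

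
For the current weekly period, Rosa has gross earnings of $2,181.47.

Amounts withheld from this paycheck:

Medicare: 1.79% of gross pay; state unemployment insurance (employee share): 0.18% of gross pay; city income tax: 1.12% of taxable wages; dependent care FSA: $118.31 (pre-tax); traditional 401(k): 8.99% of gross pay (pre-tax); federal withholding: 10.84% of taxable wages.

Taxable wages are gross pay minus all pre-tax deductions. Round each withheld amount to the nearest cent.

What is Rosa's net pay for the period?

Traditional 401(k): $2,181.47 × 0.0899 = $196.11
Dependent care FSA: $118.31
Pre-tax total = $196.11 + $118.31 = $314.42
Taxable wages = $2,181.47 − $314.42 = $1,867.05
Federal withholding: $1,867.05 × 0.1084 = $202.39
City income tax: $1,867.05 × 0.0112 = $20.91
Medicare: $2,181.47 × 0.0179 = $39.05
State unemployment insurance (employee share): $2,181.47 × 0.0018 = $3.93
Total deductions = $196.11 + $118.31 + $202.39 + $20.91 + $39.05 + $3.93 = $580.70
Net pay = $2,181.47 − $580.70 = $1,600.77

$1,600.77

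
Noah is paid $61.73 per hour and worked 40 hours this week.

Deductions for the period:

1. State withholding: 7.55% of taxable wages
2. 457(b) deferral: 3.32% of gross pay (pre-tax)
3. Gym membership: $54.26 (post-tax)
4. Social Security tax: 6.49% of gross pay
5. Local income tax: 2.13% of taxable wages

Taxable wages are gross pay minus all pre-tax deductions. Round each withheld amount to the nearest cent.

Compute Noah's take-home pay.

$1941.62

Gross pay: 40 × $61.73 = $2469.20
457(b) deferral: $2469.20 × 0.0332 = $81.98
Taxable wages = $2469.20 − $81.98 = $2387.22
State withholding: $2387.22 × 0.0755 = $180.24
Local income tax: $2387.22 × 0.0213 = $50.85
Social Security tax: $2469.20 × 0.0649 = $160.25
Gym membership: $54.26
Total deductions = $81.98 + $180.24 + $50.85 + $160.25 + $54.26 = $527.58
Net pay = $2469.20 − $527.58 = $1941.62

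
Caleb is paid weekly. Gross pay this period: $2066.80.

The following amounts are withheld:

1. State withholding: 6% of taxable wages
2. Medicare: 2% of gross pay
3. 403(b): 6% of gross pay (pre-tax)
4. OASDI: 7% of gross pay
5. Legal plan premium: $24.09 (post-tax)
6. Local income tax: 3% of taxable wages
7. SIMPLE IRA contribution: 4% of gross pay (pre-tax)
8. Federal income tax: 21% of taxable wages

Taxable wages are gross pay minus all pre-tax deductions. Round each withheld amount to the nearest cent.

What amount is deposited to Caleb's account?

SIMPLE IRA contribution: $2066.80 × 0.04 = $82.67
403(b): $2066.80 × 0.06 = $124.01
Pre-tax total = $82.67 + $124.01 = $206.68
Taxable wages = $2066.80 − $206.68 = $1860.12
State withholding: $1860.12 × 0.06 = $111.61
Local income tax: $1860.12 × 0.03 = $55.80
Federal income tax: $1860.12 × 0.21 = $390.63
OASDI: $2066.80 × 0.07 = $144.68
Medicare: $2066.80 × 0.02 = $41.34
Legal plan premium: $24.09
Total deductions = $82.67 + $124.01 + $111.61 + $55.80 + $390.63 + $144.68 + $41.34 + $24.09 = $974.83
Net pay = $2066.80 − $974.83 = $1091.97

$1091.97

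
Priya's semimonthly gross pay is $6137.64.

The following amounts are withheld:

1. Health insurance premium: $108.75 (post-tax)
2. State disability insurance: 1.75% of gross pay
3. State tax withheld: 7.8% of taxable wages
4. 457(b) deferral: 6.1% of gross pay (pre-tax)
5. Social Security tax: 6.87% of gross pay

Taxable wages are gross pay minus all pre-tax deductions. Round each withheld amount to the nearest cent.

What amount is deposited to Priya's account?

457(b) deferral: $6137.64 × 0.061 = $374.40
Taxable wages = $6137.64 − $374.40 = $5763.24
State tax withheld: $5763.24 × 0.078 = $449.53
Social Security tax: $6137.64 × 0.0687 = $421.66
State disability insurance: $6137.64 × 0.0175 = $107.41
Health insurance premium: $108.75
Total deductions = $374.40 + $449.53 + $421.66 + $107.41 + $108.75 = $1461.75
Net pay = $6137.64 − $1461.75 = $4675.89

$4675.89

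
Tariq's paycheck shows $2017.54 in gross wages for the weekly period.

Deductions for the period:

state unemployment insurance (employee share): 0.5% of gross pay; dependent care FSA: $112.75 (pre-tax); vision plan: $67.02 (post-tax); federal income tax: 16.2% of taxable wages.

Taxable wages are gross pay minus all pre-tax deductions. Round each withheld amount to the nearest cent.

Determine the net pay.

$1519.10

Dependent care FSA: $112.75
Taxable wages = $2017.54 − $112.75 = $1904.79
Federal income tax: $1904.79 × 0.162 = $308.58
State unemployment insurance (employee share): $2017.54 × 0.005 = $10.09
Vision plan: $67.02
Total deductions = $112.75 + $308.58 + $10.09 + $67.02 = $498.44
Net pay = $2017.54 − $498.44 = $1519.10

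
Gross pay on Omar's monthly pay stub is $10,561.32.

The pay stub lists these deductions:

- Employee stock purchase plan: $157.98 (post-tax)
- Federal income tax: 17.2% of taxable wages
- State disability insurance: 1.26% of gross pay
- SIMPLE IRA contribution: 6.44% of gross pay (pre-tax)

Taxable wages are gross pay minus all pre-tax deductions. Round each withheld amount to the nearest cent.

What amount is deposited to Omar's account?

SIMPLE IRA contribution: $10,561.32 × 0.0644 = $680.15
Taxable wages = $10,561.32 − $680.15 = $9,881.17
Federal income tax: $9,881.17 × 0.172 = $1,699.56
State disability insurance: $10,561.32 × 0.0126 = $133.07
Employee stock purchase plan: $157.98
Total deductions = $680.15 + $1,699.56 + $133.07 + $157.98 = $2,670.76
Net pay = $10,561.32 − $2,670.76 = $7,890.56

$7,890.56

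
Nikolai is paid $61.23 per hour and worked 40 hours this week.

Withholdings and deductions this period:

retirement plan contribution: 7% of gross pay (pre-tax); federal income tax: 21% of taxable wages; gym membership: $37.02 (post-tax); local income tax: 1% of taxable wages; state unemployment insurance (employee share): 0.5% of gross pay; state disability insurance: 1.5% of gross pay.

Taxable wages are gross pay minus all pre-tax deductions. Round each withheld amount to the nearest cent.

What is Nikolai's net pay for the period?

$1,690.64

Gross pay: 40 × $61.23 = $2,449.20
Retirement plan contribution: $2,449.20 × 0.07 = $171.44
Taxable wages = $2,449.20 − $171.44 = $2,277.76
Local income tax: $2,277.76 × 0.01 = $22.78
Federal income tax: $2,277.76 × 0.21 = $478.33
State disability insurance: $2,449.20 × 0.015 = $36.74
State unemployment insurance (employee share): $2,449.20 × 0.005 = $12.25
Gym membership: $37.02
Total deductions = $171.44 + $22.78 + $478.33 + $36.74 + $12.25 + $37.02 = $758.56
Net pay = $2,449.20 − $758.56 = $1,690.64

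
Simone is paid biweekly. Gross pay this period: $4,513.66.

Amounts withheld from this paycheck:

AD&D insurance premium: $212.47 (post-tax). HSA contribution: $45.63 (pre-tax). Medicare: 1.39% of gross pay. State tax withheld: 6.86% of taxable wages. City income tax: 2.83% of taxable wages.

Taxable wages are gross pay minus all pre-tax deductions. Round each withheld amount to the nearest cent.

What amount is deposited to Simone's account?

HSA contribution: $45.63
Taxable wages = $4,513.66 − $45.63 = $4,468.03
State tax withheld: $4,468.03 × 0.0686 = $306.51
City income tax: $4,468.03 × 0.0283 = $126.45
Medicare: $4,513.66 × 0.0139 = $62.74
AD&D insurance premium: $212.47
Total deductions = $45.63 + $306.51 + $126.45 + $62.74 + $212.47 = $753.80
Net pay = $4,513.66 − $753.80 = $3,759.86

$3,759.86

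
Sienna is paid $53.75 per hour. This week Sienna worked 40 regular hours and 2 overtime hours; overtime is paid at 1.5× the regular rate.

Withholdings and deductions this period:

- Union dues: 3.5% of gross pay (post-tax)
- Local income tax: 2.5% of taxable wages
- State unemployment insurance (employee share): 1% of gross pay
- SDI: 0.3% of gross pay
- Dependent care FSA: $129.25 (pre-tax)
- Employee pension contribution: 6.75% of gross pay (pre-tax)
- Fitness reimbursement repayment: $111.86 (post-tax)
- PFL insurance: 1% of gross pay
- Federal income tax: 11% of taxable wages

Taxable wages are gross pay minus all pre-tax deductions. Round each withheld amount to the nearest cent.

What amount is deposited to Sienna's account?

Regular pay: 40 × $53.75 = $2,150.00
Overtime pay: 2 × $53.75 × 1.5 = $161.25
Gross pay = $2,150.00 + $161.25 = $2,311.25
Employee pension contribution: $2,311.25 × 0.0675 = $156.01
Dependent care FSA: $129.25
Pre-tax total = $156.01 + $129.25 = $285.26
Taxable wages = $2,311.25 − $285.26 = $2,025.99
Federal income tax: $2,025.99 × 0.11 = $222.86
Local income tax: $2,025.99 × 0.025 = $50.65
SDI: $2,311.25 × 0.003 = $6.93
State unemployment insurance (employee share): $2,311.25 × 0.01 = $23.11
PFL insurance: $2,311.25 × 0.01 = $23.11
Union dues: $2,311.25 × 0.035 = $80.89
Fitness reimbursement repayment: $111.86
Total deductions = $156.01 + $129.25 + $222.86 + $50.65 + $6.93 + $23.11 + $23.11 + $80.89 + $111.86 = $804.67
Net pay = $2,311.25 − $804.67 = $1,506.58

$1,506.58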